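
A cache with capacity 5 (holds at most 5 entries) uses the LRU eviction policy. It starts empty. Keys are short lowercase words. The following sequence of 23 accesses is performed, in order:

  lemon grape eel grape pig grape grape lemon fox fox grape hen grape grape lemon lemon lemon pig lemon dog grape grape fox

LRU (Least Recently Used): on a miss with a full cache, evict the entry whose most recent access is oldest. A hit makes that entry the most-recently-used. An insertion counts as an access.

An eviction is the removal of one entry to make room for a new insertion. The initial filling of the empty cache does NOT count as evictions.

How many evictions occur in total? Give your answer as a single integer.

Answer: 3

Derivation:
LRU simulation (capacity=5):
  1. access lemon: MISS. Cache (LRU->MRU): [lemon]
  2. access grape: MISS. Cache (LRU->MRU): [lemon grape]
  3. access eel: MISS. Cache (LRU->MRU): [lemon grape eel]
  4. access grape: HIT. Cache (LRU->MRU): [lemon eel grape]
  5. access pig: MISS. Cache (LRU->MRU): [lemon eel grape pig]
  6. access grape: HIT. Cache (LRU->MRU): [lemon eel pig grape]
  7. access grape: HIT. Cache (LRU->MRU): [lemon eel pig grape]
  8. access lemon: HIT. Cache (LRU->MRU): [eel pig grape lemon]
  9. access fox: MISS. Cache (LRU->MRU): [eel pig grape lemon fox]
  10. access fox: HIT. Cache (LRU->MRU): [eel pig grape lemon fox]
  11. access grape: HIT. Cache (LRU->MRU): [eel pig lemon fox grape]
  12. access hen: MISS, evict eel. Cache (LRU->MRU): [pig lemon fox grape hen]
  13. access grape: HIT. Cache (LRU->MRU): [pig lemon fox hen grape]
  14. access grape: HIT. Cache (LRU->MRU): [pig lemon fox hen grape]
  15. access lemon: HIT. Cache (LRU->MRU): [pig fox hen grape lemon]
  16. access lemon: HIT. Cache (LRU->MRU): [pig fox hen grape lemon]
  17. access lemon: HIT. Cache (LRU->MRU): [pig fox hen grape lemon]
  18. access pig: HIT. Cache (LRU->MRU): [fox hen grape lemon pig]
  19. access lemon: HIT. Cache (LRU->MRU): [fox hen grape pig lemon]
  20. access dog: MISS, evict fox. Cache (LRU->MRU): [hen grape pig lemon dog]
  21. access grape: HIT. Cache (LRU->MRU): [hen pig lemon dog grape]
  22. access grape: HIT. Cache (LRU->MRU): [hen pig lemon dog grape]
  23. access fox: MISS, evict hen. Cache (LRU->MRU): [pig lemon dog grape fox]
Total: 15 hits, 8 misses, 3 evictions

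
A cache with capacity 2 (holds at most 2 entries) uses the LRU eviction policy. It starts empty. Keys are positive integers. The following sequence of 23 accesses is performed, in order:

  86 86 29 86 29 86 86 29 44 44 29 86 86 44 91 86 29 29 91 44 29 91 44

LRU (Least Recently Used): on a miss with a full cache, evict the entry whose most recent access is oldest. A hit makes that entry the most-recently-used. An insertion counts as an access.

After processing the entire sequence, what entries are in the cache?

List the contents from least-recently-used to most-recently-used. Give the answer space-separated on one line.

Answer: 91 44

Derivation:
LRU simulation (capacity=2):
  1. access 86: MISS. Cache (LRU->MRU): [86]
  2. access 86: HIT. Cache (LRU->MRU): [86]
  3. access 29: MISS. Cache (LRU->MRU): [86 29]
  4. access 86: HIT. Cache (LRU->MRU): [29 86]
  5. access 29: HIT. Cache (LRU->MRU): [86 29]
  6. access 86: HIT. Cache (LRU->MRU): [29 86]
  7. access 86: HIT. Cache (LRU->MRU): [29 86]
  8. access 29: HIT. Cache (LRU->MRU): [86 29]
  9. access 44: MISS, evict 86. Cache (LRU->MRU): [29 44]
  10. access 44: HIT. Cache (LRU->MRU): [29 44]
  11. access 29: HIT. Cache (LRU->MRU): [44 29]
  12. access 86: MISS, evict 44. Cache (LRU->MRU): [29 86]
  13. access 86: HIT. Cache (LRU->MRU): [29 86]
  14. access 44: MISS, evict 29. Cache (LRU->MRU): [86 44]
  15. access 91: MISS, evict 86. Cache (LRU->MRU): [44 91]
  16. access 86: MISS, evict 44. Cache (LRU->MRU): [91 86]
  17. access 29: MISS, evict 91. Cache (LRU->MRU): [86 29]
  18. access 29: HIT. Cache (LRU->MRU): [86 29]
  19. access 91: MISS, evict 86. Cache (LRU->MRU): [29 91]
  20. access 44: MISS, evict 29. Cache (LRU->MRU): [91 44]
  21. access 29: MISS, evict 91. Cache (LRU->MRU): [44 29]
  22. access 91: MISS, evict 44. Cache (LRU->MRU): [29 91]
  23. access 44: MISS, evict 29. Cache (LRU->MRU): [91 44]
Total: 10 hits, 13 misses, 11 evictions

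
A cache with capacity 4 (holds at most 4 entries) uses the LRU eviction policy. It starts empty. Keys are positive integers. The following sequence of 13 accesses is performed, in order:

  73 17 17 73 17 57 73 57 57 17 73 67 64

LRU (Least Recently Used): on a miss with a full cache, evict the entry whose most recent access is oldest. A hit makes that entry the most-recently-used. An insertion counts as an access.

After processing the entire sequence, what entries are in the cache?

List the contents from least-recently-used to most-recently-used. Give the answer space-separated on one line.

Answer: 17 73 67 64

Derivation:
LRU simulation (capacity=4):
  1. access 73: MISS. Cache (LRU->MRU): [73]
  2. access 17: MISS. Cache (LRU->MRU): [73 17]
  3. access 17: HIT. Cache (LRU->MRU): [73 17]
  4. access 73: HIT. Cache (LRU->MRU): [17 73]
  5. access 17: HIT. Cache (LRU->MRU): [73 17]
  6. access 57: MISS. Cache (LRU->MRU): [73 17 57]
  7. access 73: HIT. Cache (LRU->MRU): [17 57 73]
  8. access 57: HIT. Cache (LRU->MRU): [17 73 57]
  9. access 57: HIT. Cache (LRU->MRU): [17 73 57]
  10. access 17: HIT. Cache (LRU->MRU): [73 57 17]
  11. access 73: HIT. Cache (LRU->MRU): [57 17 73]
  12. access 67: MISS. Cache (LRU->MRU): [57 17 73 67]
  13. access 64: MISS, evict 57. Cache (LRU->MRU): [17 73 67 64]
Total: 8 hits, 5 misses, 1 evictions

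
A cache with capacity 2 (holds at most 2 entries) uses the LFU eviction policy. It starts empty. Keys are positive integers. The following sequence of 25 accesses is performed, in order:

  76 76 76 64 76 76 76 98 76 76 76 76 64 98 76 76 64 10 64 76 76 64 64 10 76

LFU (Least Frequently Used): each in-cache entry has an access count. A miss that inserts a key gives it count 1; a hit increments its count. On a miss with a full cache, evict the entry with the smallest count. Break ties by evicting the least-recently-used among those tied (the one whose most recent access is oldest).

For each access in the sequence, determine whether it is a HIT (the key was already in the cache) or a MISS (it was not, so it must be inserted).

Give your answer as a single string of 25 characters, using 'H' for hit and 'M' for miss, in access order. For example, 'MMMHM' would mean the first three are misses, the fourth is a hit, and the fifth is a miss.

Answer: MHHMHHHMHHHHMMHHMMMHHHHMH

Derivation:
LFU simulation (capacity=2):
  1. access 76: MISS. Cache: [76(c=1)]
  2. access 76: HIT, count now 2. Cache: [76(c=2)]
  3. access 76: HIT, count now 3. Cache: [76(c=3)]
  4. access 64: MISS. Cache: [64(c=1) 76(c=3)]
  5. access 76: HIT, count now 4. Cache: [64(c=1) 76(c=4)]
  6. access 76: HIT, count now 5. Cache: [64(c=1) 76(c=5)]
  7. access 76: HIT, count now 6. Cache: [64(c=1) 76(c=6)]
  8. access 98: MISS, evict 64(c=1). Cache: [98(c=1) 76(c=6)]
  9. access 76: HIT, count now 7. Cache: [98(c=1) 76(c=7)]
  10. access 76: HIT, count now 8. Cache: [98(c=1) 76(c=8)]
  11. access 76: HIT, count now 9. Cache: [98(c=1) 76(c=9)]
  12. access 76: HIT, count now 10. Cache: [98(c=1) 76(c=10)]
  13. access 64: MISS, evict 98(c=1). Cache: [64(c=1) 76(c=10)]
  14. access 98: MISS, evict 64(c=1). Cache: [98(c=1) 76(c=10)]
  15. access 76: HIT, count now 11. Cache: [98(c=1) 76(c=11)]
  16. access 76: HIT, count now 12. Cache: [98(c=1) 76(c=12)]
  17. access 64: MISS, evict 98(c=1). Cache: [64(c=1) 76(c=12)]
  18. access 10: MISS, evict 64(c=1). Cache: [10(c=1) 76(c=12)]
  19. access 64: MISS, evict 10(c=1). Cache: [64(c=1) 76(c=12)]
  20. access 76: HIT, count now 13. Cache: [64(c=1) 76(c=13)]
  21. access 76: HIT, count now 14. Cache: [64(c=1) 76(c=14)]
  22. access 64: HIT, count now 2. Cache: [64(c=2) 76(c=14)]
  23. access 64: HIT, count now 3. Cache: [64(c=3) 76(c=14)]
  24. access 10: MISS, evict 64(c=3). Cache: [10(c=1) 76(c=14)]
  25. access 76: HIT, count now 15. Cache: [10(c=1) 76(c=15)]
Total: 16 hits, 9 misses, 7 evictions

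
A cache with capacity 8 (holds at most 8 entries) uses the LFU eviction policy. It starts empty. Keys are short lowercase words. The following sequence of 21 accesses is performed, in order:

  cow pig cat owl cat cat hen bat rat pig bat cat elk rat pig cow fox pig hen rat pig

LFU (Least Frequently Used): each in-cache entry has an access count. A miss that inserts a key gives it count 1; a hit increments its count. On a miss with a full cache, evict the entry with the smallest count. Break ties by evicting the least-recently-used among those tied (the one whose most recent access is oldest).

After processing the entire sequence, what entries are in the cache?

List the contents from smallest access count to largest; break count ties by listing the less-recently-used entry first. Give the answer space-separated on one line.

Answer: elk fox bat cow hen rat cat pig

Derivation:
LFU simulation (capacity=8):
  1. access cow: MISS. Cache: [cow(c=1)]
  2. access pig: MISS. Cache: [cow(c=1) pig(c=1)]
  3. access cat: MISS. Cache: [cow(c=1) pig(c=1) cat(c=1)]
  4. access owl: MISS. Cache: [cow(c=1) pig(c=1) cat(c=1) owl(c=1)]
  5. access cat: HIT, count now 2. Cache: [cow(c=1) pig(c=1) owl(c=1) cat(c=2)]
  6. access cat: HIT, count now 3. Cache: [cow(c=1) pig(c=1) owl(c=1) cat(c=3)]
  7. access hen: MISS. Cache: [cow(c=1) pig(c=1) owl(c=1) hen(c=1) cat(c=3)]
  8. access bat: MISS. Cache: [cow(c=1) pig(c=1) owl(c=1) hen(c=1) bat(c=1) cat(c=3)]
  9. access rat: MISS. Cache: [cow(c=1) pig(c=1) owl(c=1) hen(c=1) bat(c=1) rat(c=1) cat(c=3)]
  10. access pig: HIT, count now 2. Cache: [cow(c=1) owl(c=1) hen(c=1) bat(c=1) rat(c=1) pig(c=2) cat(c=3)]
  11. access bat: HIT, count now 2. Cache: [cow(c=1) owl(c=1) hen(c=1) rat(c=1) pig(c=2) bat(c=2) cat(c=3)]
  12. access cat: HIT, count now 4. Cache: [cow(c=1) owl(c=1) hen(c=1) rat(c=1) pig(c=2) bat(c=2) cat(c=4)]
  13. access elk: MISS. Cache: [cow(c=1) owl(c=1) hen(c=1) rat(c=1) elk(c=1) pig(c=2) bat(c=2) cat(c=4)]
  14. access rat: HIT, count now 2. Cache: [cow(c=1) owl(c=1) hen(c=1) elk(c=1) pig(c=2) bat(c=2) rat(c=2) cat(c=4)]
  15. access pig: HIT, count now 3. Cache: [cow(c=1) owl(c=1) hen(c=1) elk(c=1) bat(c=2) rat(c=2) pig(c=3) cat(c=4)]
  16. access cow: HIT, count now 2. Cache: [owl(c=1) hen(c=1) elk(c=1) bat(c=2) rat(c=2) cow(c=2) pig(c=3) cat(c=4)]
  17. access fox: MISS, evict owl(c=1). Cache: [hen(c=1) elk(c=1) fox(c=1) bat(c=2) rat(c=2) cow(c=2) pig(c=3) cat(c=4)]
  18. access pig: HIT, count now 4. Cache: [hen(c=1) elk(c=1) fox(c=1) bat(c=2) rat(c=2) cow(c=2) cat(c=4) pig(c=4)]
  19. access hen: HIT, count now 2. Cache: [elk(c=1) fox(c=1) bat(c=2) rat(c=2) cow(c=2) hen(c=2) cat(c=4) pig(c=4)]
  20. access rat: HIT, count now 3. Cache: [elk(c=1) fox(c=1) bat(c=2) cow(c=2) hen(c=2) rat(c=3) cat(c=4) pig(c=4)]
  21. access pig: HIT, count now 5. Cache: [elk(c=1) fox(c=1) bat(c=2) cow(c=2) hen(c=2) rat(c=3) cat(c=4) pig(c=5)]
Total: 12 hits, 9 misses, 1 evictions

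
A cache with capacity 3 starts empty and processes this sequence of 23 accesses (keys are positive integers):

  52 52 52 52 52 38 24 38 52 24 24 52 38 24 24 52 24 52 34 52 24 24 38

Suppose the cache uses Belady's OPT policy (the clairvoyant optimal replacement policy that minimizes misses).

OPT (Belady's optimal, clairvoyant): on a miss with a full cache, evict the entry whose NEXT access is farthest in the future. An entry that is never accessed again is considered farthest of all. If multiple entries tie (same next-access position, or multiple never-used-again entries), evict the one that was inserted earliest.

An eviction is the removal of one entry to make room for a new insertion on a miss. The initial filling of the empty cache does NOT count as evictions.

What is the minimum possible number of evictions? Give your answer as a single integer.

Answer: 2

Derivation:
OPT (Belady) simulation (capacity=3):
  1. access 52: MISS. Cache: [52]
  2. access 52: HIT. Next use of 52: step 3. Cache: [52]
  3. access 52: HIT. Next use of 52: step 4. Cache: [52]
  4. access 52: HIT. Next use of 52: step 5. Cache: [52]
  5. access 52: HIT. Next use of 52: step 9. Cache: [52]
  6. access 38: MISS. Cache: [52 38]
  7. access 24: MISS. Cache: [52 38 24]
  8. access 38: HIT. Next use of 38: step 13. Cache: [52 38 24]
  9. access 52: HIT. Next use of 52: step 12. Cache: [52 38 24]
  10. access 24: HIT. Next use of 24: step 11. Cache: [52 38 24]
  11. access 24: HIT. Next use of 24: step 14. Cache: [52 38 24]
  12. access 52: HIT. Next use of 52: step 16. Cache: [52 38 24]
  13. access 38: HIT. Next use of 38: step 23. Cache: [52 38 24]
  14. access 24: HIT. Next use of 24: step 15. Cache: [52 38 24]
  15. access 24: HIT. Next use of 24: step 17. Cache: [52 38 24]
  16. access 52: HIT. Next use of 52: step 18. Cache: [52 38 24]
  17. access 24: HIT. Next use of 24: step 21. Cache: [52 38 24]
  18. access 52: HIT. Next use of 52: step 20. Cache: [52 38 24]
  19. access 34: MISS, evict 38 (next use: step 23). Cache: [52 24 34]
  20. access 52: HIT. Next use of 52: never. Cache: [52 24 34]
  21. access 24: HIT. Next use of 24: step 22. Cache: [52 24 34]
  22. access 24: HIT. Next use of 24: never. Cache: [52 24 34]
  23. access 38: MISS, evict 52 (next use: never). Cache: [24 34 38]
Total: 18 hits, 5 misses, 2 evictions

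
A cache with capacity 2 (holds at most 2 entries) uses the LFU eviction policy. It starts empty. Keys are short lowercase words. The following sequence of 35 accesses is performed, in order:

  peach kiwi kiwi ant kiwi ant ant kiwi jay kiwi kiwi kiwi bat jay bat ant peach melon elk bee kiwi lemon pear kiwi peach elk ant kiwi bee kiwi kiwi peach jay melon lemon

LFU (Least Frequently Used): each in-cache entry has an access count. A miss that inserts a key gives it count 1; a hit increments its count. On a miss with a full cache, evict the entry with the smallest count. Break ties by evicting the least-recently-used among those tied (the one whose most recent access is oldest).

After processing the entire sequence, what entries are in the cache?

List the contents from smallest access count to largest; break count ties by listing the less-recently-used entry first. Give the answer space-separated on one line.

LFU simulation (capacity=2):
  1. access peach: MISS. Cache: [peach(c=1)]
  2. access kiwi: MISS. Cache: [peach(c=1) kiwi(c=1)]
  3. access kiwi: HIT, count now 2. Cache: [peach(c=1) kiwi(c=2)]
  4. access ant: MISS, evict peach(c=1). Cache: [ant(c=1) kiwi(c=2)]
  5. access kiwi: HIT, count now 3. Cache: [ant(c=1) kiwi(c=3)]
  6. access ant: HIT, count now 2. Cache: [ant(c=2) kiwi(c=3)]
  7. access ant: HIT, count now 3. Cache: [kiwi(c=3) ant(c=3)]
  8. access kiwi: HIT, count now 4. Cache: [ant(c=3) kiwi(c=4)]
  9. access jay: MISS, evict ant(c=3). Cache: [jay(c=1) kiwi(c=4)]
  10. access kiwi: HIT, count now 5. Cache: [jay(c=1) kiwi(c=5)]
  11. access kiwi: HIT, count now 6. Cache: [jay(c=1) kiwi(c=6)]
  12. access kiwi: HIT, count now 7. Cache: [jay(c=1) kiwi(c=7)]
  13. access bat: MISS, evict jay(c=1). Cache: [bat(c=1) kiwi(c=7)]
  14. access jay: MISS, evict bat(c=1). Cache: [jay(c=1) kiwi(c=7)]
  15. access bat: MISS, evict jay(c=1). Cache: [bat(c=1) kiwi(c=7)]
  16. access ant: MISS, evict bat(c=1). Cache: [ant(c=1) kiwi(c=7)]
  17. access peach: MISS, evict ant(c=1). Cache: [peach(c=1) kiwi(c=7)]
  18. access melon: MISS, evict peach(c=1). Cache: [melon(c=1) kiwi(c=7)]
  19. access elk: MISS, evict melon(c=1). Cache: [elk(c=1) kiwi(c=7)]
  20. access bee: MISS, evict elk(c=1). Cache: [bee(c=1) kiwi(c=7)]
  21. access kiwi: HIT, count now 8. Cache: [bee(c=1) kiwi(c=8)]
  22. access lemon: MISS, evict bee(c=1). Cache: [lemon(c=1) kiwi(c=8)]
  23. access pear: MISS, evict lemon(c=1). Cache: [pear(c=1) kiwi(c=8)]
  24. access kiwi: HIT, count now 9. Cache: [pear(c=1) kiwi(c=9)]
  25. access peach: MISS, evict pear(c=1). Cache: [peach(c=1) kiwi(c=9)]
  26. access elk: MISS, evict peach(c=1). Cache: [elk(c=1) kiwi(c=9)]
  27. access ant: MISS, evict elk(c=1). Cache: [ant(c=1) kiwi(c=9)]
  28. access kiwi: HIT, count now 10. Cache: [ant(c=1) kiwi(c=10)]
  29. access bee: MISS, evict ant(c=1). Cache: [bee(c=1) kiwi(c=10)]
  30. access kiwi: HIT, count now 11. Cache: [bee(c=1) kiwi(c=11)]
  31. access kiwi: HIT, count now 12. Cache: [bee(c=1) kiwi(c=12)]
  32. access peach: MISS, evict bee(c=1). Cache: [peach(c=1) kiwi(c=12)]
  33. access jay: MISS, evict peach(c=1). Cache: [jay(c=1) kiwi(c=12)]
  34. access melon: MISS, evict jay(c=1). Cache: [melon(c=1) kiwi(c=12)]
  35. access lemon: MISS, evict melon(c=1). Cache: [lemon(c=1) kiwi(c=12)]
Total: 13 hits, 22 misses, 20 evictions

Answer: lemon kiwi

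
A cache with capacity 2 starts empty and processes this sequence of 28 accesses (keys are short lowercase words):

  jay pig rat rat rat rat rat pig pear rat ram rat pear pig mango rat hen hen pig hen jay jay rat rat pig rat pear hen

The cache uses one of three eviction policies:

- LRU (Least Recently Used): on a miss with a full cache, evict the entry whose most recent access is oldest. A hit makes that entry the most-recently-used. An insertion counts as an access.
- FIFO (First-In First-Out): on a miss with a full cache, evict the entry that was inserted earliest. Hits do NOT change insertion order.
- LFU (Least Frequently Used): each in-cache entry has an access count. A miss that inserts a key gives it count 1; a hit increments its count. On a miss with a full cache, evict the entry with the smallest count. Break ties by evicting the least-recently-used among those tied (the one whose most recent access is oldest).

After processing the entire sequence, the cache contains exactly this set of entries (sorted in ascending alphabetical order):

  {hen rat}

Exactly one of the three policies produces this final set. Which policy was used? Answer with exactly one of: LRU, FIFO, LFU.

Answer: LFU

Derivation:
Simulating under each policy and comparing final sets:
  LRU: final set = {hen pear} -> differs
  FIFO: final set = {hen pear} -> differs
  LFU: final set = {hen rat} -> MATCHES target
Only LFU produces the target set.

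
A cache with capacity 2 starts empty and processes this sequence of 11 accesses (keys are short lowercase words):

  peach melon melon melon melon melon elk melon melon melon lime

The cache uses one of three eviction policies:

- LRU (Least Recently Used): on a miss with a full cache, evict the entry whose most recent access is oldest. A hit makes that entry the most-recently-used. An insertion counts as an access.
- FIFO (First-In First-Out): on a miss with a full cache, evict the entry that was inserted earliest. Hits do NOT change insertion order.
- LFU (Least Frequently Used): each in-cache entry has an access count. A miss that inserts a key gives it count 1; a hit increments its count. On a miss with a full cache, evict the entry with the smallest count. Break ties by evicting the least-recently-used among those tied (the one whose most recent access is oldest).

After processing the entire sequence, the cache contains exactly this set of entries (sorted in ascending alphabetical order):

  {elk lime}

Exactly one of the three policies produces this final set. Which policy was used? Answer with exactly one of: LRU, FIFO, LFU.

Answer: FIFO

Derivation:
Simulating under each policy and comparing final sets:
  LRU: final set = {lime melon} -> differs
  FIFO: final set = {elk lime} -> MATCHES target
  LFU: final set = {lime melon} -> differs
Only FIFO produces the target set.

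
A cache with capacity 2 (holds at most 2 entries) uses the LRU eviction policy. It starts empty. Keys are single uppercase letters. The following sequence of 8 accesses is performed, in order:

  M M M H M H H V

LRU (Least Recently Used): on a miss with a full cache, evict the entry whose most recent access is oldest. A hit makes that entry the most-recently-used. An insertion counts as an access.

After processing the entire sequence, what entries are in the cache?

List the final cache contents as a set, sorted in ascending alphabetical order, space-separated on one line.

Answer: H V

Derivation:
LRU simulation (capacity=2):
  1. access M: MISS. Cache (LRU->MRU): [M]
  2. access M: HIT. Cache (LRU->MRU): [M]
  3. access M: HIT. Cache (LRU->MRU): [M]
  4. access H: MISS. Cache (LRU->MRU): [M H]
  5. access M: HIT. Cache (LRU->MRU): [H M]
  6. access H: HIT. Cache (LRU->MRU): [M H]
  7. access H: HIT. Cache (LRU->MRU): [M H]
  8. access V: MISS, evict M. Cache (LRU->MRU): [H V]
Total: 5 hits, 3 misses, 1 evictions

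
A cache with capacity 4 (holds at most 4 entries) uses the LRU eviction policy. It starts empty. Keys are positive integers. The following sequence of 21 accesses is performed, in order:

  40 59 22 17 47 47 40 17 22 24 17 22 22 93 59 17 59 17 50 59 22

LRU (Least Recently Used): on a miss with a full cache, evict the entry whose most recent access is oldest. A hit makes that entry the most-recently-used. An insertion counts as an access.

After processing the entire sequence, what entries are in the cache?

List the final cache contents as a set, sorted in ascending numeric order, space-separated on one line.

Answer: 17 22 50 59

Derivation:
LRU simulation (capacity=4):
  1. access 40: MISS. Cache (LRU->MRU): [40]
  2. access 59: MISS. Cache (LRU->MRU): [40 59]
  3. access 22: MISS. Cache (LRU->MRU): [40 59 22]
  4. access 17: MISS. Cache (LRU->MRU): [40 59 22 17]
  5. access 47: MISS, evict 40. Cache (LRU->MRU): [59 22 17 47]
  6. access 47: HIT. Cache (LRU->MRU): [59 22 17 47]
  7. access 40: MISS, evict 59. Cache (LRU->MRU): [22 17 47 40]
  8. access 17: HIT. Cache (LRU->MRU): [22 47 40 17]
  9. access 22: HIT. Cache (LRU->MRU): [47 40 17 22]
  10. access 24: MISS, evict 47. Cache (LRU->MRU): [40 17 22 24]
  11. access 17: HIT. Cache (LRU->MRU): [40 22 24 17]
  12. access 22: HIT. Cache (LRU->MRU): [40 24 17 22]
  13. access 22: HIT. Cache (LRU->MRU): [40 24 17 22]
  14. access 93: MISS, evict 40. Cache (LRU->MRU): [24 17 22 93]
  15. access 59: MISS, evict 24. Cache (LRU->MRU): [17 22 93 59]
  16. access 17: HIT. Cache (LRU->MRU): [22 93 59 17]
  17. access 59: HIT. Cache (LRU->MRU): [22 93 17 59]
  18. access 17: HIT. Cache (LRU->MRU): [22 93 59 17]
  19. access 50: MISS, evict 22. Cache (LRU->MRU): [93 59 17 50]
  20. access 59: HIT. Cache (LRU->MRU): [93 17 50 59]
  21. access 22: MISS, evict 93. Cache (LRU->MRU): [17 50 59 22]
Total: 10 hits, 11 misses, 7 evictions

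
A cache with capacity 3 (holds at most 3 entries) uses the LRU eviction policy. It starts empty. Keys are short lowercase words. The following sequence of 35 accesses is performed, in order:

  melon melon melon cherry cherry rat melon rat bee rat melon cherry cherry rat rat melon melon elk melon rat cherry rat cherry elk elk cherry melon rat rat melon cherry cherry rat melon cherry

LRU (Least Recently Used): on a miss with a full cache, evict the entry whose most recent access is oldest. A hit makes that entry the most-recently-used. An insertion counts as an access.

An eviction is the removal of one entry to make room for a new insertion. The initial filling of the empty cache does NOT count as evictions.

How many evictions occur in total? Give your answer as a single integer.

LRU simulation (capacity=3):
  1. access melon: MISS. Cache (LRU->MRU): [melon]
  2. access melon: HIT. Cache (LRU->MRU): [melon]
  3. access melon: HIT. Cache (LRU->MRU): [melon]
  4. access cherry: MISS. Cache (LRU->MRU): [melon cherry]
  5. access cherry: HIT. Cache (LRU->MRU): [melon cherry]
  6. access rat: MISS. Cache (LRU->MRU): [melon cherry rat]
  7. access melon: HIT. Cache (LRU->MRU): [cherry rat melon]
  8. access rat: HIT. Cache (LRU->MRU): [cherry melon rat]
  9. access bee: MISS, evict cherry. Cache (LRU->MRU): [melon rat bee]
  10. access rat: HIT. Cache (LRU->MRU): [melon bee rat]
  11. access melon: HIT. Cache (LRU->MRU): [bee rat melon]
  12. access cherry: MISS, evict bee. Cache (LRU->MRU): [rat melon cherry]
  13. access cherry: HIT. Cache (LRU->MRU): [rat melon cherry]
  14. access rat: HIT. Cache (LRU->MRU): [melon cherry rat]
  15. access rat: HIT. Cache (LRU->MRU): [melon cherry rat]
  16. access melon: HIT. Cache (LRU->MRU): [cherry rat melon]
  17. access melon: HIT. Cache (LRU->MRU): [cherry rat melon]
  18. access elk: MISS, evict cherry. Cache (LRU->MRU): [rat melon elk]
  19. access melon: HIT. Cache (LRU->MRU): [rat elk melon]
  20. access rat: HIT. Cache (LRU->MRU): [elk melon rat]
  21. access cherry: MISS, evict elk. Cache (LRU->MRU): [melon rat cherry]
  22. access rat: HIT. Cache (LRU->MRU): [melon cherry rat]
  23. access cherry: HIT. Cache (LRU->MRU): [melon rat cherry]
  24. access elk: MISS, evict melon. Cache (LRU->MRU): [rat cherry elk]
  25. access elk: HIT. Cache (LRU->MRU): [rat cherry elk]
  26. access cherry: HIT. Cache (LRU->MRU): [rat elk cherry]
  27. access melon: MISS, evict rat. Cache (LRU->MRU): [elk cherry melon]
  28. access rat: MISS, evict elk. Cache (LRU->MRU): [cherry melon rat]
  29. access rat: HIT. Cache (LRU->MRU): [cherry melon rat]
  30. access melon: HIT. Cache (LRU->MRU): [cherry rat melon]
  31. access cherry: HIT. Cache (LRU->MRU): [rat melon cherry]
  32. access cherry: HIT. Cache (LRU->MRU): [rat melon cherry]
  33. access rat: HIT. Cache (LRU->MRU): [melon cherry rat]
  34. access melon: HIT. Cache (LRU->MRU): [cherry rat melon]
  35. access cherry: HIT. Cache (LRU->MRU): [rat melon cherry]
Total: 25 hits, 10 misses, 7 evictions

Answer: 7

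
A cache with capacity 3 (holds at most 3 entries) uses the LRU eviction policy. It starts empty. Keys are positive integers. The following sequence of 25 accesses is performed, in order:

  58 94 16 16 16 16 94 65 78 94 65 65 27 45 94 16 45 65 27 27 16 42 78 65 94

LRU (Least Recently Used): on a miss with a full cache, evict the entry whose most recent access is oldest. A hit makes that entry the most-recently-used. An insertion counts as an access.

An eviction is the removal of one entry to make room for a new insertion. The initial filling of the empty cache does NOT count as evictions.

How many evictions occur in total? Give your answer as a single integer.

LRU simulation (capacity=3):
  1. access 58: MISS. Cache (LRU->MRU): [58]
  2. access 94: MISS. Cache (LRU->MRU): [58 94]
  3. access 16: MISS. Cache (LRU->MRU): [58 94 16]
  4. access 16: HIT. Cache (LRU->MRU): [58 94 16]
  5. access 16: HIT. Cache (LRU->MRU): [58 94 16]
  6. access 16: HIT. Cache (LRU->MRU): [58 94 16]
  7. access 94: HIT. Cache (LRU->MRU): [58 16 94]
  8. access 65: MISS, evict 58. Cache (LRU->MRU): [16 94 65]
  9. access 78: MISS, evict 16. Cache (LRU->MRU): [94 65 78]
  10. access 94: HIT. Cache (LRU->MRU): [65 78 94]
  11. access 65: HIT. Cache (LRU->MRU): [78 94 65]
  12. access 65: HIT. Cache (LRU->MRU): [78 94 65]
  13. access 27: MISS, evict 78. Cache (LRU->MRU): [94 65 27]
  14. access 45: MISS, evict 94. Cache (LRU->MRU): [65 27 45]
  15. access 94: MISS, evict 65. Cache (LRU->MRU): [27 45 94]
  16. access 16: MISS, evict 27. Cache (LRU->MRU): [45 94 16]
  17. access 45: HIT. Cache (LRU->MRU): [94 16 45]
  18. access 65: MISS, evict 94. Cache (LRU->MRU): [16 45 65]
  19. access 27: MISS, evict 16. Cache (LRU->MRU): [45 65 27]
  20. access 27: HIT. Cache (LRU->MRU): [45 65 27]
  21. access 16: MISS, evict 45. Cache (LRU->MRU): [65 27 16]
  22. access 42: MISS, evict 65. Cache (LRU->MRU): [27 16 42]
  23. access 78: MISS, evict 27. Cache (LRU->MRU): [16 42 78]
  24. access 65: MISS, evict 16. Cache (LRU->MRU): [42 78 65]
  25. access 94: MISS, evict 42. Cache (LRU->MRU): [78 65 94]
Total: 9 hits, 16 misses, 13 evictions

Answer: 13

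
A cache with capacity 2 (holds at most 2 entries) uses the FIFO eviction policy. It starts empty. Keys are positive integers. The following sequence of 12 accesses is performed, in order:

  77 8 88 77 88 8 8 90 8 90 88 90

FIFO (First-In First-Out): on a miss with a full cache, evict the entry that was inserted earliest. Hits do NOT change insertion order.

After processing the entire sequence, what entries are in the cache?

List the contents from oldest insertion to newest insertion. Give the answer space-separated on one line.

FIFO simulation (capacity=2):
  1. access 77: MISS. Cache (old->new): [77]
  2. access 8: MISS. Cache (old->new): [77 8]
  3. access 88: MISS, evict 77. Cache (old->new): [8 88]
  4. access 77: MISS, evict 8. Cache (old->new): [88 77]
  5. access 88: HIT. Cache (old->new): [88 77]
  6. access 8: MISS, evict 88. Cache (old->new): [77 8]
  7. access 8: HIT. Cache (old->new): [77 8]
  8. access 90: MISS, evict 77. Cache (old->new): [8 90]
  9. access 8: HIT. Cache (old->new): [8 90]
  10. access 90: HIT. Cache (old->new): [8 90]
  11. access 88: MISS, evict 8. Cache (old->new): [90 88]
  12. access 90: HIT. Cache (old->new): [90 88]
Total: 5 hits, 7 misses, 5 evictions

Answer: 90 88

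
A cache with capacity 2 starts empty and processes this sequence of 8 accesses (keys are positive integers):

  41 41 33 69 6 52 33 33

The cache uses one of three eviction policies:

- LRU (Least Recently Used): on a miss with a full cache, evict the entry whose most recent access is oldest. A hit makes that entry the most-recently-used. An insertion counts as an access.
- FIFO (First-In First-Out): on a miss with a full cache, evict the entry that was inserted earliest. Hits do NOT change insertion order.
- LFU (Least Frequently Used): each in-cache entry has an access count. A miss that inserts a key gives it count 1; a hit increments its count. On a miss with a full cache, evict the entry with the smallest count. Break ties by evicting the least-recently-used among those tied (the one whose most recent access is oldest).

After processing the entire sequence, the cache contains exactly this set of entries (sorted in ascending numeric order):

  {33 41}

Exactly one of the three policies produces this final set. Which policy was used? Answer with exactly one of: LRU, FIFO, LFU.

Answer: LFU

Derivation:
Simulating under each policy and comparing final sets:
  LRU: final set = {33 52} -> differs
  FIFO: final set = {33 52} -> differs
  LFU: final set = {33 41} -> MATCHES target
Only LFU produces the target set.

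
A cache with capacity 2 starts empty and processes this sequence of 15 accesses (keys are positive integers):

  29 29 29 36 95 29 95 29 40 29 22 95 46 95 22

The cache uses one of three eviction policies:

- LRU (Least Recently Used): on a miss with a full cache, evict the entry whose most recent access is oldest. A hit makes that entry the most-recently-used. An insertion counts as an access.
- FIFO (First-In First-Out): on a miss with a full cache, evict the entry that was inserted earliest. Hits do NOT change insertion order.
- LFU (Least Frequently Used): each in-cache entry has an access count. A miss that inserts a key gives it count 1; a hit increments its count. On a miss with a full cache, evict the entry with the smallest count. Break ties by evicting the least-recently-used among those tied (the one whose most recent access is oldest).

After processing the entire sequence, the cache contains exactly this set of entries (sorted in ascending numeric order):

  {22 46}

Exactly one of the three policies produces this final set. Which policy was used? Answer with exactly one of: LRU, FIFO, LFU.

Answer: FIFO

Derivation:
Simulating under each policy and comparing final sets:
  LRU: final set = {22 95} -> differs
  FIFO: final set = {22 46} -> MATCHES target
  LFU: final set = {22 29} -> differs
Only FIFO produces the target set.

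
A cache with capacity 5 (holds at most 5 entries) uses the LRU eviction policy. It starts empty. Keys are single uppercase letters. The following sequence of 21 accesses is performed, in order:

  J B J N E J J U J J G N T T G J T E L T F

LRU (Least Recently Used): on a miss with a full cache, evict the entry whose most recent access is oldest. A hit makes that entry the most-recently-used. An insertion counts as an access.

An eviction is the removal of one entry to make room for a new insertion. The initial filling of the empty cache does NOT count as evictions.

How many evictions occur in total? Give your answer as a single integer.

LRU simulation (capacity=5):
  1. access J: MISS. Cache (LRU->MRU): [J]
  2. access B: MISS. Cache (LRU->MRU): [J B]
  3. access J: HIT. Cache (LRU->MRU): [B J]
  4. access N: MISS. Cache (LRU->MRU): [B J N]
  5. access E: MISS. Cache (LRU->MRU): [B J N E]
  6. access J: HIT. Cache (LRU->MRU): [B N E J]
  7. access J: HIT. Cache (LRU->MRU): [B N E J]
  8. access U: MISS. Cache (LRU->MRU): [B N E J U]
  9. access J: HIT. Cache (LRU->MRU): [B N E U J]
  10. access J: HIT. Cache (LRU->MRU): [B N E U J]
  11. access G: MISS, evict B. Cache (LRU->MRU): [N E U J G]
  12. access N: HIT. Cache (LRU->MRU): [E U J G N]
  13. access T: MISS, evict E. Cache (LRU->MRU): [U J G N T]
  14. access T: HIT. Cache (LRU->MRU): [U J G N T]
  15. access G: HIT. Cache (LRU->MRU): [U J N T G]
  16. access J: HIT. Cache (LRU->MRU): [U N T G J]
  17. access T: HIT. Cache (LRU->MRU): [U N G J T]
  18. access E: MISS, evict U. Cache (LRU->MRU): [N G J T E]
  19. access L: MISS, evict N. Cache (LRU->MRU): [G J T E L]
  20. access T: HIT. Cache (LRU->MRU): [G J E L T]
  21. access F: MISS, evict G. Cache (LRU->MRU): [J E L T F]
Total: 11 hits, 10 misses, 5 evictions

Answer: 5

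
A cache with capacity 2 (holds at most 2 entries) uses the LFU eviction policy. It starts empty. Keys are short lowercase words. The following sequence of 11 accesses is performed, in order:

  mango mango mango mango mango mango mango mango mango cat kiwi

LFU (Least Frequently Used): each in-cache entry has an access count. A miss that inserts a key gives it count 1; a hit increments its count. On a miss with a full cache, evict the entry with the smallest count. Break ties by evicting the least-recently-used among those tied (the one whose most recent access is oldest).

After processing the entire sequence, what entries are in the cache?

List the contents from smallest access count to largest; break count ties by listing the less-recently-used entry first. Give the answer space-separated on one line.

Answer: kiwi mango

Derivation:
LFU simulation (capacity=2):
  1. access mango: MISS. Cache: [mango(c=1)]
  2. access mango: HIT, count now 2. Cache: [mango(c=2)]
  3. access mango: HIT, count now 3. Cache: [mango(c=3)]
  4. access mango: HIT, count now 4. Cache: [mango(c=4)]
  5. access mango: HIT, count now 5. Cache: [mango(c=5)]
  6. access mango: HIT, count now 6. Cache: [mango(c=6)]
  7. access mango: HIT, count now 7. Cache: [mango(c=7)]
  8. access mango: HIT, count now 8. Cache: [mango(c=8)]
  9. access mango: HIT, count now 9. Cache: [mango(c=9)]
  10. access cat: MISS. Cache: [cat(c=1) mango(c=9)]
  11. access kiwi: MISS, evict cat(c=1). Cache: [kiwi(c=1) mango(c=9)]
Total: 8 hits, 3 misses, 1 evictions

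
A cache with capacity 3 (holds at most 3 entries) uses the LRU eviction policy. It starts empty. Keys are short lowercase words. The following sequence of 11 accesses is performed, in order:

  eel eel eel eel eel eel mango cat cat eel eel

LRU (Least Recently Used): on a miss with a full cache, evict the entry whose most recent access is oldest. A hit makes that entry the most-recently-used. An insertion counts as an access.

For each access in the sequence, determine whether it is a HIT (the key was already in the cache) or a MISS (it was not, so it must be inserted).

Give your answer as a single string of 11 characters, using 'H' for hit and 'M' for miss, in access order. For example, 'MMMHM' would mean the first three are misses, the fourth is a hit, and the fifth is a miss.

Answer: MHHHHHMMHHH

Derivation:
LRU simulation (capacity=3):
  1. access eel: MISS. Cache (LRU->MRU): [eel]
  2. access eel: HIT. Cache (LRU->MRU): [eel]
  3. access eel: HIT. Cache (LRU->MRU): [eel]
  4. access eel: HIT. Cache (LRU->MRU): [eel]
  5. access eel: HIT. Cache (LRU->MRU): [eel]
  6. access eel: HIT. Cache (LRU->MRU): [eel]
  7. access mango: MISS. Cache (LRU->MRU): [eel mango]
  8. access cat: MISS. Cache (LRU->MRU): [eel mango cat]
  9. access cat: HIT. Cache (LRU->MRU): [eel mango cat]
  10. access eel: HIT. Cache (LRU->MRU): [mango cat eel]
  11. access eel: HIT. Cache (LRU->MRU): [mango cat eel]
Total: 8 hits, 3 misses, 0 evictions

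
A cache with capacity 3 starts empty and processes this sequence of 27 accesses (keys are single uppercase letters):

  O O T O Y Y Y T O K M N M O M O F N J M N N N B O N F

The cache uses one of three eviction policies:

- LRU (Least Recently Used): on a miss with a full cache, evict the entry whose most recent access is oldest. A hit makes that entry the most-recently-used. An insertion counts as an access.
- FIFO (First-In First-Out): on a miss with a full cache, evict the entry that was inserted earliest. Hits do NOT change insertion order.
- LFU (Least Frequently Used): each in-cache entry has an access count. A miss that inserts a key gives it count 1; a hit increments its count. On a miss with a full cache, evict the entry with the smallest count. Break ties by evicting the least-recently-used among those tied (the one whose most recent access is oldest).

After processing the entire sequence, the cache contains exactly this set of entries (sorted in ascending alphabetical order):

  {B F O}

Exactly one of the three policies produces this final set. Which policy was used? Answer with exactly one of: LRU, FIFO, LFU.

Simulating under each policy and comparing final sets:
  LRU: final set = {F N O} -> differs
  FIFO: final set = {B F O} -> MATCHES target
  LFU: final set = {F N O} -> differs
Only FIFO produces the target set.

Answer: FIFO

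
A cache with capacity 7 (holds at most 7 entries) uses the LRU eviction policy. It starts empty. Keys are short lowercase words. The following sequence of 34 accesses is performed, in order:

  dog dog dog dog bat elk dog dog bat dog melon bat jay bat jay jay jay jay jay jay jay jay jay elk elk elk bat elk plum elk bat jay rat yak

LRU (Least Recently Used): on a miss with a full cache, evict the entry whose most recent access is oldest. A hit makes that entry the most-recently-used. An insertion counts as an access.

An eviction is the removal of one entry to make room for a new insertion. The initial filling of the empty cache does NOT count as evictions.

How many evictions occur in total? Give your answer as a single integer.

LRU simulation (capacity=7):
  1. access dog: MISS. Cache (LRU->MRU): [dog]
  2. access dog: HIT. Cache (LRU->MRU): [dog]
  3. access dog: HIT. Cache (LRU->MRU): [dog]
  4. access dog: HIT. Cache (LRU->MRU): [dog]
  5. access bat: MISS. Cache (LRU->MRU): [dog bat]
  6. access elk: MISS. Cache (LRU->MRU): [dog bat elk]
  7. access dog: HIT. Cache (LRU->MRU): [bat elk dog]
  8. access dog: HIT. Cache (LRU->MRU): [bat elk dog]
  9. access bat: HIT. Cache (LRU->MRU): [elk dog bat]
  10. access dog: HIT. Cache (LRU->MRU): [elk bat dog]
  11. access melon: MISS. Cache (LRU->MRU): [elk bat dog melon]
  12. access bat: HIT. Cache (LRU->MRU): [elk dog melon bat]
  13. access jay: MISS. Cache (LRU->MRU): [elk dog melon bat jay]
  14. access bat: HIT. Cache (LRU->MRU): [elk dog melon jay bat]
  15. access jay: HIT. Cache (LRU->MRU): [elk dog melon bat jay]
  16. access jay: HIT. Cache (LRU->MRU): [elk dog melon bat jay]
  17. access jay: HIT. Cache (LRU->MRU): [elk dog melon bat jay]
  18. access jay: HIT. Cache (LRU->MRU): [elk dog melon bat jay]
  19. access jay: HIT. Cache (LRU->MRU): [elk dog melon bat jay]
  20. access jay: HIT. Cache (LRU->MRU): [elk dog melon bat jay]
  21. access jay: HIT. Cache (LRU->MRU): [elk dog melon bat jay]
  22. access jay: HIT. Cache (LRU->MRU): [elk dog melon bat jay]
  23. access jay: HIT. Cache (LRU->MRU): [elk dog melon bat jay]
  24. access elk: HIT. Cache (LRU->MRU): [dog melon bat jay elk]
  25. access elk: HIT. Cache (LRU->MRU): [dog melon bat jay elk]
  26. access elk: HIT. Cache (LRU->MRU): [dog melon bat jay elk]
  27. access bat: HIT. Cache (LRU->MRU): [dog melon jay elk bat]
  28. access elk: HIT. Cache (LRU->MRU): [dog melon jay bat elk]
  29. access plum: MISS. Cache (LRU->MRU): [dog melon jay bat elk plum]
  30. access elk: HIT. Cache (LRU->MRU): [dog melon jay bat plum elk]
  31. access bat: HIT. Cache (LRU->MRU): [dog melon jay plum elk bat]
  32. access jay: HIT. Cache (LRU->MRU): [dog melon plum elk bat jay]
  33. access rat: MISS. Cache (LRU->MRU): [dog melon plum elk bat jay rat]
  34. access yak: MISS, evict dog. Cache (LRU->MRU): [melon plum elk bat jay rat yak]
Total: 26 hits, 8 misses, 1 evictions

Answer: 1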